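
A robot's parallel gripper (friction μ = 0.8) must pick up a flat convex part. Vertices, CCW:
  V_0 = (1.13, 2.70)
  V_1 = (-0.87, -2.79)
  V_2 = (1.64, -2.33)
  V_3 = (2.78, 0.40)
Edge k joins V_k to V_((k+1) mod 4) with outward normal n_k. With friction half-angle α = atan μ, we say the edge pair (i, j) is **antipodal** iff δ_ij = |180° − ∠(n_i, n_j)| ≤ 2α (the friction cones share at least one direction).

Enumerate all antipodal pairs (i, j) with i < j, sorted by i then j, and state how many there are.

count = 4; pairs: (0,1), (0,2), (0,3), (1,3)

α = atan 0.8 = 38.66°;  2α = 77.32°
n_0 = (-0.9396, +0.3423)
n_1 = (+0.1803, -0.9836)
n_2 = (+0.9228, -0.3853)
n_3 = (+0.8125, +0.5829)
  (0,1): δ = 59.60°  ✓
  (0,2): δ = 2.65°  ✓
  (0,3): δ = 55.67°  ✓
  (1,2): δ = 123.05°  ·
  (1,3): δ = 64.73°  ✓
  (2,3): δ = 121.68°  ·
antipodal pairs: 4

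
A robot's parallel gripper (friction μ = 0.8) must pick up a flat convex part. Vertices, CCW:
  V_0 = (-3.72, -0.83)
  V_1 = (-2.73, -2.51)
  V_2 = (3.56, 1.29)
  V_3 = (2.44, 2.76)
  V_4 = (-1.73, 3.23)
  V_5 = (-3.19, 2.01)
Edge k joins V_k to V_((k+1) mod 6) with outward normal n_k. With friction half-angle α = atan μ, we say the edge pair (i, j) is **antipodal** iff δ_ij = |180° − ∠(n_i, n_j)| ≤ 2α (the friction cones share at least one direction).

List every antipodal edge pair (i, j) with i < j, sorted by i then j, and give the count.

count = 6; pairs: (0,2), (0,3), (1,3), (1,4), (1,5), (2,5)

α = atan 0.8 = 38.66°;  2α = 77.32°
n_0 = (-0.8615, -0.5077)
n_1 = (+0.5171, -0.8559)
n_2 = (+0.7954, +0.6060)
n_3 = (+0.1120, +0.9937)
n_4 = (-0.6412, +0.7674)
n_5 = (-0.9830, +0.1835)
  (0,1): δ = 89.37°  ·
  (0,2): δ = 6.79°  ✓
  (0,3): δ = 53.06°  ✓
  (0,4): δ = 99.37°  ·
  (0,5): δ = 138.92°  ·
  (1,2): δ = 83.83°  ·
  (1,3): δ = 37.57°  ✓
  (1,4): δ = 8.75°  ✓
  (1,5): δ = 48.29°  ✓
  (2,3): δ = 133.73°  ·
  (2,4): δ = 87.42°  ·
  (2,5): δ = 47.87°  ✓
  (3,4): δ = 133.69°  ·
  (3,5): δ = 94.14°  ·
  (4,5): δ = 140.45°  ·
antipodal pairs: 6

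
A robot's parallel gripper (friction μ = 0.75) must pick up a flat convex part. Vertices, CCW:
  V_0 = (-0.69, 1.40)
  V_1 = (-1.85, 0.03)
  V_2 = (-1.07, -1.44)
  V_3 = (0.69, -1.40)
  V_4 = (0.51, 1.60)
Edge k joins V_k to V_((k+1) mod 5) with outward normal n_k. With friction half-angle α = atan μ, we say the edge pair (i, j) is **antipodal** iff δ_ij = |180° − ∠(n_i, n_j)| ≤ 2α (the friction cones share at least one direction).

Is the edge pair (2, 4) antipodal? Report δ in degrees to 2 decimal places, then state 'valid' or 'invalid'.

α = atan 0.75 = 36.87°;  2α = 73.74°
edge 2: e_2 = (+1.76, +0.04);  n_2 = (+0.0227, -0.9997)
edge 4: e_4 = (-1.20, -0.20);  n_4 = (-0.1644, +0.9864)
∠(n_2, n_4) = 171.84°
δ = |180° − 171.84°| = 8.16°
8.16° ≤ 2α = 73.74°  →  valid

δ = 8.16°, valid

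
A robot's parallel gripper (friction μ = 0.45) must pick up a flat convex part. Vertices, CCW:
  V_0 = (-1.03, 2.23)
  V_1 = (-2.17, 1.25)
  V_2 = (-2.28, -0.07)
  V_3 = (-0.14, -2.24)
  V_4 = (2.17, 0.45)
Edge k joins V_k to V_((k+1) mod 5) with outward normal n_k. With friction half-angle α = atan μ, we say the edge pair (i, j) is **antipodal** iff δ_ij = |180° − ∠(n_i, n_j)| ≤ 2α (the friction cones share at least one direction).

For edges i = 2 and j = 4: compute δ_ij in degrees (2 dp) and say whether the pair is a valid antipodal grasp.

α = atan 0.45 = 24.23°;  2α = 48.46°
edge 2: e_2 = (+2.14, -2.17);  n_2 = (-0.7120, -0.7022)
edge 4: e_4 = (-3.20, +1.78);  n_4 = (+0.4861, +0.8739)
∠(n_2, n_4) = 163.69°
δ = |180° − 163.69°| = 16.31°
16.31° ≤ 2α = 48.46°  →  valid

δ = 16.31°, valid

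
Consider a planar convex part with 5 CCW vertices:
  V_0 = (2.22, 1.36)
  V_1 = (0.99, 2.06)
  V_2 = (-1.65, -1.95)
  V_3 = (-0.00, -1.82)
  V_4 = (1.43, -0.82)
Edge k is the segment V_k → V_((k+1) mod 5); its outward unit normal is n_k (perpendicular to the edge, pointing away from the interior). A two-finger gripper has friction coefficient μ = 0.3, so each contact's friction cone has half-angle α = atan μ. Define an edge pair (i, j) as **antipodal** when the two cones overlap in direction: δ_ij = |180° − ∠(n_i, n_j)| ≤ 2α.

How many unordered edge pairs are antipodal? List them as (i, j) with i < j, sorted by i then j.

count = 2; pairs: (1,3), (1,4)

α = atan 0.3 = 16.70°;  2α = 33.40°
n_0 = (+0.4946, +0.8691)
n_1 = (-0.8352, +0.5499)
n_2 = (+0.0785, -0.9969)
n_3 = (+0.5731, -0.8195)
n_4 = (+0.9402, -0.3407)
  (0,1): δ = 93.71°  ·
  (0,2): δ = 34.15°  ·
  (0,3): δ = 64.61°  ·
  (0,4): δ = 99.72°  ·
  (1,2): δ = 52.14°  ·
  (1,3): δ = 21.68°  ✓
  (1,4): δ = 13.44°  ✓
  (2,3): δ = 149.54°  ·
  (2,4): δ = 114.42°  ·
  (3,4): δ = 144.88°  ·
antipodal pairs: 2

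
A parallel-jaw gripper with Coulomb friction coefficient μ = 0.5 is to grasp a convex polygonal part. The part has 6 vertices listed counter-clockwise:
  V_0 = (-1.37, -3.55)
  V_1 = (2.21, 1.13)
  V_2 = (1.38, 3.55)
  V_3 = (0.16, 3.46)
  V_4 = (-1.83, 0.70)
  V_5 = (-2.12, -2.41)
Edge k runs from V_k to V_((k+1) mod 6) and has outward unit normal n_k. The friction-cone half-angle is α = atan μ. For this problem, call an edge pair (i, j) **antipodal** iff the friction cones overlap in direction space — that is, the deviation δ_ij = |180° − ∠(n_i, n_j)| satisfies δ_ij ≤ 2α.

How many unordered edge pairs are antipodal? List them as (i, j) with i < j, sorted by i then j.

α = atan 0.5 = 26.57°;  2α = 53.13°
n_0 = (+0.7943, -0.6076)
n_1 = (+0.9459, +0.3244)
n_2 = (-0.0736, +0.9973)
n_3 = (-0.8111, +0.5848)
n_4 = (-0.9957, +0.0928)
n_5 = (-0.8354, -0.5496)
  (0,1): δ = 123.65°  ·
  (0,2): δ = 48.37°  ✓
  (0,3): δ = 1.62°  ✓
  (0,4): δ = 32.09°  ✓
  (0,5): δ = 70.76°  ·
  (1,2): δ = 104.71°  ·
  (1,3): δ = 54.72°  ·
  (1,4): δ = 24.26°  ✓
  (1,5): δ = 14.41°  ✓
  (2,3): δ = 130.01°  ·
  (2,4): δ = 99.55°  ·
  (2,5): δ = 60.88°  ·
  (3,4): δ = 149.54°  ·
  (3,5): δ = 110.87°  ·
  (4,5): δ = 141.33°  ·
antipodal pairs: 5

count = 5; pairs: (0,2), (0,3), (0,4), (1,4), (1,5)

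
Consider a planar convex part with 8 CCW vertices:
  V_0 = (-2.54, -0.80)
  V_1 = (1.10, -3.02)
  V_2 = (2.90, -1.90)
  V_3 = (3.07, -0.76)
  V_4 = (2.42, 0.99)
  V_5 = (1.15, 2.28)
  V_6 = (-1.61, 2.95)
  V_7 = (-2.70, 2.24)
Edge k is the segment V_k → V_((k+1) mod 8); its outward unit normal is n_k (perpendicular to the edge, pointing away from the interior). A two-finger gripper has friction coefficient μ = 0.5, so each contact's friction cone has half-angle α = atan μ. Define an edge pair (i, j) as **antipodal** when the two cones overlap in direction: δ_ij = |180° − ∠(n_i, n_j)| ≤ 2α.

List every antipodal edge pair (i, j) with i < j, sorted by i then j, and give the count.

α = atan 0.5 = 26.57°;  2α = 53.13°
n_0 = (-0.5207, -0.8537)
n_1 = (+0.5283, -0.8491)
n_2 = (+0.9891, -0.1475)
n_3 = (+0.9374, +0.3482)
n_4 = (+0.7126, +0.7016)
n_5 = (+0.2359, +0.9718)
n_6 = (-0.5458, +0.8379)
n_7 = (-0.9986, -0.0526)
  (0,1): δ = 116.73°  ·
  (0,2): δ = 67.10°  ·
  (0,3): δ = 38.24°  ✓
  (0,4): δ = 14.07°  ✓
  (0,5): δ = 17.73°  ✓
  (0,6): δ = 64.46°  ·
  (0,7): δ = 124.39°  ·
  (1,2): δ = 130.37°  ·
  (1,3): δ = 101.51°  ·
  (1,4): δ = 77.34°  ·
  (1,5): δ = 45.54°  ✓
  (1,6): δ = 1.19°  ✓
  (1,7): δ = 61.12°  ·
  (2,3): δ = 151.14°  ·
  (2,4): δ = 126.97°  ·
  (2,5): δ = 95.16°  ·
  (2,6): δ = 48.44°  ✓
  (2,7): δ = 11.49°  ✓
  (3,4): δ = 155.82°  ·
  (3,5): δ = 124.02°  ·
  (3,6): δ = 77.30°  ·
  (3,7): δ = 17.36°  ✓
  (4,5): δ = 148.20°  ·
  (4,6): δ = 101.47°  ·
  (4,7): δ = 41.54°  ✓
  (5,6): δ = 133.28°  ·
  (5,7): δ = 73.34°  ·
  (6,7): δ = 120.07°  ·
antipodal pairs: 9

count = 9; pairs: (0,3), (0,4), (0,5), (1,5), (1,6), (2,6), (2,7), (3,7), (4,7)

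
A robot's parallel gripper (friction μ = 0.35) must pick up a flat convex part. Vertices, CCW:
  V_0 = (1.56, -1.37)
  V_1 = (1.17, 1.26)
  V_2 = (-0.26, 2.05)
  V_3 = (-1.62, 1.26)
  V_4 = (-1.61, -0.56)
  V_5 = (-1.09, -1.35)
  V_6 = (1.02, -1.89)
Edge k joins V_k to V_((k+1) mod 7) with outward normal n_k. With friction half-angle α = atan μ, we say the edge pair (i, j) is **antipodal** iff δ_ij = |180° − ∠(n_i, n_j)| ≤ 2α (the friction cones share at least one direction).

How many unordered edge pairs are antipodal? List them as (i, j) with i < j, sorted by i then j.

α = atan 0.35 = 19.29°;  2α = 38.58°
n_0 = (+0.9892, +0.1467)
n_1 = (+0.4836, +0.8753)
n_2 = (-0.5023, +0.8647)
n_3 = (-1.0000, -0.0055)
n_4 = (-0.8353, -0.5498)
n_5 = (-0.2479, -0.9688)
n_6 = (+0.6936, -0.7203)
  (0,1): δ = 127.35°  ·
  (0,2): δ = 68.28°  ·
  (0,3): δ = 8.12°  ✓
  (0,4): δ = 24.92°  ✓
  (0,5): δ = 67.21°  ·
  (0,6): δ = 125.48°  ·
  (1,2): δ = 120.93°  ·
  (1,3): δ = 60.77°  ·
  (1,4): δ = 27.73°  ✓
  (1,5): δ = 14.56°  ✓
  (1,6): δ = 72.84°  ·
  (2,3): δ = 119.84°  ·
  (2,4): δ = 86.80°  ·
  (2,5): δ = 44.51°  ·
  (2,6): δ = 13.77°  ✓
  (3,4): δ = 146.96°  ·
  (3,5): δ = 104.67°  ·
  (3,6): δ = 46.40°  ·
  (4,5): δ = 137.71°  ·
  (4,6): δ = 79.43°  ·
  (5,6): δ = 121.73°  ·
antipodal pairs: 5

count = 5; pairs: (0,3), (0,4), (1,4), (1,5), (2,6)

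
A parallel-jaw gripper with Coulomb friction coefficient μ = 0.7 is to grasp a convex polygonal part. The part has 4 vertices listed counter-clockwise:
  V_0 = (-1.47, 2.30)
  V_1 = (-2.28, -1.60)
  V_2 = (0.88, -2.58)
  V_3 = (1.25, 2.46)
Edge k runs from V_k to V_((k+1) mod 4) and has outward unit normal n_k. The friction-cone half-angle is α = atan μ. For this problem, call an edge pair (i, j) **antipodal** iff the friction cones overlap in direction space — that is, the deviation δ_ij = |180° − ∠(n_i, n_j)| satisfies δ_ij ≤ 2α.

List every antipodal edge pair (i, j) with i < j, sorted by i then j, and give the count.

α = atan 0.7 = 34.99°;  2α = 69.98°
n_0 = (-0.9791, +0.2034)
n_1 = (-0.2962, -0.9551)
n_2 = (+0.9973, -0.0732)
n_3 = (-0.0587, +0.9983)
  (0,1): δ = 95.50°  ·
  (0,2): δ = 7.53°  ✓
  (0,3): δ = 105.10°  ·
  (1,2): δ = 76.97°  ·
  (1,3): δ = 20.60°  ✓
  (2,3): δ = 82.43°  ·
antipodal pairs: 2

count = 2; pairs: (0,2), (1,3)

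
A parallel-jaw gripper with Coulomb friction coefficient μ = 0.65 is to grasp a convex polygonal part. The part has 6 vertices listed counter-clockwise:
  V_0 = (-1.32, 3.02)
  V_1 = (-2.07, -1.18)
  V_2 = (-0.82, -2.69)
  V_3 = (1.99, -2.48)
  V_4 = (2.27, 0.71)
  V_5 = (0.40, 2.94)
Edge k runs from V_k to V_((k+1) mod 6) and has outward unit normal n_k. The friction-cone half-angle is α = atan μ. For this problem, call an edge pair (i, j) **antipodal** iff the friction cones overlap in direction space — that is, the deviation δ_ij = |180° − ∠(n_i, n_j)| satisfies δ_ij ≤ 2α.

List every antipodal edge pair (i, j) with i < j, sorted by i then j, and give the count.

count = 7; pairs: (0,3), (0,4), (1,3), (1,4), (1,5), (2,4), (2,5)

α = atan 0.65 = 33.02°;  2α = 66.05°
n_0 = (-0.9844, +0.1758)
n_1 = (-0.7703, -0.6377)
n_2 = (+0.0745, -0.9972)
n_3 = (+0.9962, -0.0874)
n_4 = (+0.7662, +0.6425)
n_5 = (+0.0465, +0.9989)
  (0,1): δ = 130.26°  ·
  (0,2): δ = 75.60°  ·
  (0,3): δ = 5.11°  ✓
  (0,4): δ = 50.11°  ✓
  (0,5): δ = 97.46°  ·
  (1,2): δ = 125.34°  ·
  (1,3): δ = 44.63°  ✓
  (1,4): δ = 0.36°  ✓
  (1,5): δ = 47.72°  ✓
  (2,3): δ = 99.29°  ·
  (2,4): δ = 54.29°  ✓
  (2,5): δ = 6.94°  ✓
  (3,4): δ = 135.00°  ·
  (3,5): δ = 87.65°  ·
  (4,5): δ = 132.65°  ·
antipodal pairs: 7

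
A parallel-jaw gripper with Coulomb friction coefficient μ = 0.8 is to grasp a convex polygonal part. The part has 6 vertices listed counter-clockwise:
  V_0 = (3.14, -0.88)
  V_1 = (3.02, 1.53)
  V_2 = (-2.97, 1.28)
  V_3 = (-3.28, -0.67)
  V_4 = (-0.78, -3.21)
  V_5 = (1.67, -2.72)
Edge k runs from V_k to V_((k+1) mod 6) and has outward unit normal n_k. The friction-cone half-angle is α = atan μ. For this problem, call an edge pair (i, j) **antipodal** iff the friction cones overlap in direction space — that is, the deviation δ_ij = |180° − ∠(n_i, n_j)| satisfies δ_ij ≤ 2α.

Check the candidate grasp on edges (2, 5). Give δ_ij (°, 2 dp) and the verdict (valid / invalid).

α = atan 0.8 = 38.66°;  2α = 77.32°
edge 2: e_2 = (-0.31, -1.95);  n_2 = (-0.9876, +0.1570)
edge 5: e_5 = (+1.47, +1.84);  n_5 = (+0.7813, -0.6242)
∠(n_2, n_5) = 150.41°
δ = |180° − 150.41°| = 29.59°
29.59° ≤ 2α = 77.32°  →  valid

δ = 29.59°, valid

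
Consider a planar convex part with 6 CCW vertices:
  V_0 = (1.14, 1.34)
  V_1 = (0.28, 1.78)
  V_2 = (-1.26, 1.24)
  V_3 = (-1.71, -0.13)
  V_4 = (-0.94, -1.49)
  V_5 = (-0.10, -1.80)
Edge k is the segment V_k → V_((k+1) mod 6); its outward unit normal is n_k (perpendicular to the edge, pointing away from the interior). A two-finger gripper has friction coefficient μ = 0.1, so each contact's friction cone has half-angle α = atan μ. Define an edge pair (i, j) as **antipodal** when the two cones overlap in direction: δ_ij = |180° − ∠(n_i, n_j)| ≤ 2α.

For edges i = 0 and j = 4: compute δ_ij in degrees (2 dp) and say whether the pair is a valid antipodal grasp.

δ = 6.84°, valid

α = atan 0.1 = 5.71°;  2α = 11.42°
edge 0: e_0 = (-0.86, +0.44);  n_0 = (+0.4555, +0.8902)
edge 4: e_4 = (+0.84, -0.31);  n_4 = (-0.3462, -0.9382)
∠(n_0, n_4) = 173.16°
δ = |180° − 173.16°| = 6.84°
6.84° ≤ 2α = 11.42°  →  valid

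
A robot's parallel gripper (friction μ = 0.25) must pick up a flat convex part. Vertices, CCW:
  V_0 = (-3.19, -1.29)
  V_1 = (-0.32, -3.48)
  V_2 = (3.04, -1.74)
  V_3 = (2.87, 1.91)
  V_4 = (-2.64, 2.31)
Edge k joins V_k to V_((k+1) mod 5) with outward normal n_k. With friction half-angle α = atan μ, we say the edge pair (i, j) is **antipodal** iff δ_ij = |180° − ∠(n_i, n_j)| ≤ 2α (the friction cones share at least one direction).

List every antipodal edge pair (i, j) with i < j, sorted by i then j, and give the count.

α = atan 0.25 = 14.04°;  2α = 28.07°
n_0 = (-0.6066, -0.7950)
n_1 = (+0.4599, -0.8880)
n_2 = (+0.9989, +0.0465)
n_3 = (+0.0724, +0.9974)
n_4 = (-0.9885, +0.1510)
  (0,1): δ = 115.28°  ·
  (0,2): δ = 49.99°  ·
  (0,3): δ = 33.19°  ·
  (0,4): δ = 118.66°  ·
  (1,2): δ = 114.71°  ·
  (1,3): δ = 31.53°  ·
  (1,4): δ = 53.94°  ·
  (2,3): δ = 96.82°  ·
  (2,4): δ = 11.35°  ✓
  (3,4): δ = 94.53°  ·
antipodal pairs: 1

count = 1; pairs: (2,4)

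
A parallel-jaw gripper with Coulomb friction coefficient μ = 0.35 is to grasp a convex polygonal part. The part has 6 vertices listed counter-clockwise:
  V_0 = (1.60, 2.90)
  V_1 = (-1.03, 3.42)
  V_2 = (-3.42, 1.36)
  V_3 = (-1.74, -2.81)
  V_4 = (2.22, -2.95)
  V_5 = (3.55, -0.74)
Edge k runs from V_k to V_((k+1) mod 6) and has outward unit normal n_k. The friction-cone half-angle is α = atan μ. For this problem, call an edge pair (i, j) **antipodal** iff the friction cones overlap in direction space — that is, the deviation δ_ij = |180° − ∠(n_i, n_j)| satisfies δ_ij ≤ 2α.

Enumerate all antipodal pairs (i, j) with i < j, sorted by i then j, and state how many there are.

count = 3; pairs: (0,3), (1,4), (2,5)

α = atan 0.35 = 19.29°;  2α = 38.58°
n_0 = (+0.1940, +0.9810)
n_1 = (-0.6529, +0.7575)
n_2 = (-0.9276, -0.3737)
n_3 = (-0.0353, -0.9994)
n_4 = (+0.8568, -0.5156)
n_5 = (+0.8815, +0.4722)
  (0,1): δ = 128.06°  ·
  (0,2): δ = 56.87°  ·
  (0,3): δ = 9.16°  ✓
  (0,4): δ = 70.14°  ·
  (0,5): δ = 129.36°  ·
  (1,2): δ = 108.82°  ·
  (1,3): δ = 42.78°  ·
  (1,4): δ = 18.20°  ✓
  (1,5): δ = 77.42°  ·
  (2,3): δ = 113.97°  ·
  (2,4): δ = 52.98°  ·
  (2,5): δ = 6.24°  ✓
  (3,4): δ = 119.02°  ·
  (3,5): δ = 59.80°  ·
  (4,5): δ = 120.78°  ·
antipodal pairs: 3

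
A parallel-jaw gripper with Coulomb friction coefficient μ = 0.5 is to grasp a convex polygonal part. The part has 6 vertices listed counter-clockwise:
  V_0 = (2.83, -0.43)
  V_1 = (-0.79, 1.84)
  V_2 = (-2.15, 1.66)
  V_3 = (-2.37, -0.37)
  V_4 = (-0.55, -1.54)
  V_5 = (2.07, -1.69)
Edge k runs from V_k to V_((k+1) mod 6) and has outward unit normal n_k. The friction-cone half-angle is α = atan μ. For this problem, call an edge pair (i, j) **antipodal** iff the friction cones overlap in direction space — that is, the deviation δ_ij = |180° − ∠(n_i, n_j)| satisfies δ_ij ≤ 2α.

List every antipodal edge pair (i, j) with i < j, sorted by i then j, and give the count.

count = 6; pairs: (0,3), (0,4), (1,3), (1,4), (1,5), (2,5)

α = atan 0.5 = 26.57°;  2α = 53.13°
n_0 = (+0.5313, +0.8472)
n_1 = (-0.1312, +0.9914)
n_2 = (-0.9942, +0.1077)
n_3 = (-0.5408, -0.8412)
n_4 = (-0.0572, -0.9984)
n_5 = (+0.8563, -0.5165)
  (0,1): δ = 140.37°  ·
  (0,2): δ = 64.09°  ·
  (0,3): δ = 0.64°  ✓
  (0,4): δ = 28.81°  ✓
  (0,5): δ = 90.99°  ·
  (1,2): δ = 103.72°  ·
  (1,3): δ = 40.27°  ✓
  (1,4): δ = 10.82°  ✓
  (1,5): δ = 51.36°  ✓
  (2,3): δ = 116.55°  ·
  (2,4): δ = 87.09°  ·
  (2,5): δ = 24.91°  ✓
  (3,4): δ = 150.54°  ·
  (3,5): δ = 88.36°  ·
  (4,5): δ = 117.82°  ·
antipodal pairs: 6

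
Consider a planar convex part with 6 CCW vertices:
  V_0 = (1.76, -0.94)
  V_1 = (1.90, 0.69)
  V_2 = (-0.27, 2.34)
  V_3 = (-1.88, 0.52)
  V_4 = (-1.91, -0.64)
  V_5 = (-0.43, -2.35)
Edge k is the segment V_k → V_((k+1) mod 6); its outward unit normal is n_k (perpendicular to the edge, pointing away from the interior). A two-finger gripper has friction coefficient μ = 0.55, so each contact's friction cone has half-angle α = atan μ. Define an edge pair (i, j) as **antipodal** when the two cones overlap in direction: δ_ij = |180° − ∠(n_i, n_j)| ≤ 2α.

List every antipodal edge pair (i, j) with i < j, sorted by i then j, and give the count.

count = 7; pairs: (0,2), (0,3), (0,4), (1,3), (1,4), (2,5), (3,5)

α = atan 0.55 = 28.81°;  2α = 57.62°
n_0 = (+0.9963, -0.0856)
n_1 = (+0.6053, +0.7960)
n_2 = (-0.7490, +0.6626)
n_3 = (-0.9997, +0.0259)
n_4 = (-0.7561, -0.6544)
n_5 = (+0.5413, -0.8408)
  (0,1): δ = 122.34°  ·
  (0,2): δ = 36.59°  ✓
  (0,3): δ = 3.43°  ✓
  (0,4): δ = 45.79°  ✓
  (0,5): δ = 127.68°  ·
  (1,2): δ = 94.25°  ·
  (1,3): δ = 54.23°  ✓
  (1,4): δ = 11.88°  ✓
  (1,5): δ = 70.02°  ·
  (2,3): δ = 139.98°  ·
  (2,4): δ = 97.63°  ·
  (2,5): δ = 15.73°  ✓
  (3,4): δ = 137.64°  ·
  (3,5): δ = 55.74°  ✓
  (4,5): δ = 98.10°  ·
antipodal pairs: 7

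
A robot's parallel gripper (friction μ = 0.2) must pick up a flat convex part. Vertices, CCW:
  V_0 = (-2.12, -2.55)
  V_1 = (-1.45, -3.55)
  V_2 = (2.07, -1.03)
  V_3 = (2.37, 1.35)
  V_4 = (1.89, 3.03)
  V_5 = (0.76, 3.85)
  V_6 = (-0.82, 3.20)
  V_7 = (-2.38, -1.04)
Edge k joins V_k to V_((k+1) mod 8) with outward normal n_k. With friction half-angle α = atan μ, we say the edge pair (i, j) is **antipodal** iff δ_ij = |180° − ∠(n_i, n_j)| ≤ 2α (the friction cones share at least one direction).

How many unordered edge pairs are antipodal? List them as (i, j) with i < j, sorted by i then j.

α = atan 0.2 = 11.31°;  2α = 22.62°
n_0 = (-0.8308, -0.5566)
n_1 = (+0.5821, -0.8131)
n_2 = (+0.9921, -0.1251)
n_3 = (+0.9615, +0.2747)
n_4 = (+0.5873, +0.8094)
n_5 = (-0.3805, +0.9248)
n_6 = (-0.9385, +0.3453)
n_7 = (-0.9855, -0.1697)
  (0,1): δ = 88.22°  ·
  (0,2): δ = 41.01°  ·
  (0,3): δ = 17.88°  ✓
  (0,4): δ = 20.21°  ✓
  (0,5): δ = 78.54°  ·
  (0,6): δ = 125.98°  ·
  (0,7): δ = 155.95°  ·
  (1,2): δ = 132.78°  ·
  (1,3): δ = 109.65°  ·
  (1,4): δ = 71.57°  ·
  (1,5): δ = 13.24°  ✓
  (1,6): δ = 34.20°  ·
  (1,7): δ = 64.17°  ·
  (2,3): δ = 156.87°  ·
  (2,4): δ = 118.78°  ·
  (2,5): δ = 60.45°  ·
  (2,6): δ = 13.02°  ✓
  (2,7): δ = 16.95°  ✓
  (3,4): δ = 141.91°  ·
  (3,5): δ = 83.58°  ·
  (3,6): δ = 36.15°  ·
  (3,7): δ = 6.18°  ✓
  (4,5): δ = 121.67°  ·
  (4,6): δ = 74.23°  ·
  (4,7): δ = 44.26°  ·
  (5,6): δ = 132.56°  ·
  (5,7): δ = 102.59°  ·
  (6,7): δ = 150.03°  ·
antipodal pairs: 6

count = 6; pairs: (0,3), (0,4), (1,5), (2,6), (2,7), (3,7)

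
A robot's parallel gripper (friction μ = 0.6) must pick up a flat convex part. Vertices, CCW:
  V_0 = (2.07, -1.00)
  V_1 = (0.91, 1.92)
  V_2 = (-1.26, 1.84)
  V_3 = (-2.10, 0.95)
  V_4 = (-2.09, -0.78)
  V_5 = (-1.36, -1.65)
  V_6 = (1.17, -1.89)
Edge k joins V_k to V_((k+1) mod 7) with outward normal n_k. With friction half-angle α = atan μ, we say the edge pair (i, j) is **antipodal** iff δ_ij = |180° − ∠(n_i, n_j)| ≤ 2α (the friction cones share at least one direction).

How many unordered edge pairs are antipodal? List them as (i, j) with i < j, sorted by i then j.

α = atan 0.6 = 30.96°;  2α = 61.93°
n_0 = (+0.9294, +0.3692)
n_1 = (-0.0368, +0.9993)
n_2 = (-0.7272, +0.6864)
n_3 = (-1.0000, -0.0058)
n_4 = (-0.7661, -0.6428)
n_5 = (-0.0944, -0.9955)
n_6 = (+0.7031, -0.7110)
  (0,1): δ = 109.55°  ·
  (0,2): δ = 65.01°  ·
  (0,3): δ = 21.33°  ✓
  (0,4): δ = 18.33°  ✓
  (0,5): δ = 62.92°  ·
  (0,6): δ = 113.01°  ·
  (1,2): δ = 135.46°  ·
  (1,3): δ = 91.78°  ·
  (1,4): δ = 52.11°  ✓
  (1,5): δ = 7.53°  ✓
  (1,6): δ = 42.57°  ✓
  (2,3): δ = 136.32°  ·
  (2,4): δ = 96.66°  ·
  (2,5): δ = 52.07°  ✓
  (2,6): δ = 1.98°  ✓
  (3,4): δ = 140.33°  ·
  (3,5): δ = 95.75°  ·
  (3,6): δ = 45.65°  ✓
  (4,5): δ = 135.42°  ·
  (4,6): δ = 85.32°  ·
  (5,6): δ = 129.90°  ·
antipodal pairs: 8

count = 8; pairs: (0,3), (0,4), (1,4), (1,5), (1,6), (2,5), (2,6), (3,6)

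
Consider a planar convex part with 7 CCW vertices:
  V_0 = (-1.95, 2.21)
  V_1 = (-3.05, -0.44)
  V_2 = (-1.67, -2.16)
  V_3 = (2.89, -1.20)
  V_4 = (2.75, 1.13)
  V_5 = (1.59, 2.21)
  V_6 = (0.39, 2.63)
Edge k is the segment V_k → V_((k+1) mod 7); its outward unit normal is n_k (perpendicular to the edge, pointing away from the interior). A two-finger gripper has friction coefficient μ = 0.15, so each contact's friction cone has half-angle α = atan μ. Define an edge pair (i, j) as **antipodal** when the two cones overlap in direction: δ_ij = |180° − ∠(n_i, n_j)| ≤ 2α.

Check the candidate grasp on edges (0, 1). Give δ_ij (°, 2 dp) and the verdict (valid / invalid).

δ = 118.72°, invalid

α = atan 0.15 = 8.53°;  2α = 17.06°
edge 0: e_0 = (-1.10, -2.65);  n_0 = (-0.9236, +0.3834)
edge 1: e_1 = (+1.38, -1.72);  n_1 = (-0.7800, -0.6258)
∠(n_0, n_1) = 61.28°
δ = |180° − 61.28°| = 118.72°
118.72° > 2α = 17.06°  →  invalid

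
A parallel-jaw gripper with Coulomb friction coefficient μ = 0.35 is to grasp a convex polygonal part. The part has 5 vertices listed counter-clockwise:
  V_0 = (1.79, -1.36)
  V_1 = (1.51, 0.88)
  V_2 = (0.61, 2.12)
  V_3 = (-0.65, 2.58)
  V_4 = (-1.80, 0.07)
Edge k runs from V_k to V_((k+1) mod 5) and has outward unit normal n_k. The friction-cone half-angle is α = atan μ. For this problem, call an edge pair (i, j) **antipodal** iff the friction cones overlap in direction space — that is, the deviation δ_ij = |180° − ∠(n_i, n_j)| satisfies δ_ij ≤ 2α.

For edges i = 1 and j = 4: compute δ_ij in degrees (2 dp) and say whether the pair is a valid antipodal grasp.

α = atan 0.35 = 19.29°;  2α = 38.58°
edge 1: e_1 = (-0.90, +1.24);  n_1 = (+0.8093, +0.5874)
edge 4: e_4 = (+3.59, -1.43);  n_4 = (-0.3701, -0.9290)
∠(n_1, n_4) = 147.69°
δ = |180° − 147.69°| = 32.31°
32.31° ≤ 2α = 38.58°  →  valid

δ = 32.31°, valid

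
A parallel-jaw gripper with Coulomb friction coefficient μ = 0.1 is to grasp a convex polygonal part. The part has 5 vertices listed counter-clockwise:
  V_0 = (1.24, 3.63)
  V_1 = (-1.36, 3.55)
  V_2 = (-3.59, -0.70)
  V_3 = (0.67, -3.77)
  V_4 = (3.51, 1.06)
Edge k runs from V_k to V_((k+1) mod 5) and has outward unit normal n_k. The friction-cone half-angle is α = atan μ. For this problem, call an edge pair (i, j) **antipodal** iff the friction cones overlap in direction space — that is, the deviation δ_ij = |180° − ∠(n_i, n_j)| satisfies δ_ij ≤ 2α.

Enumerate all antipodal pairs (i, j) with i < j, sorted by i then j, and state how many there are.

α = atan 0.1 = 5.71°;  2α = 11.42°
n_0 = (-0.0308, +0.9995)
n_1 = (-0.8855, +0.4646)
n_2 = (-0.5847, -0.8113)
n_3 = (+0.8620, -0.5069)
n_4 = (+0.7495, +0.6620)
  (0,1): δ = 119.45°  ·
  (0,2): δ = 37.54°  ·
  (0,3): δ = 57.78°  ·
  (0,4): δ = 129.69°  ·
  (1,2): δ = 98.09°  ·
  (1,3): δ = 2.77°  ✓
  (1,4): δ = 69.14°  ·
  (2,3): δ = 84.68°  ·
  (2,4): δ = 12.77°  ·
  (3,4): δ = 108.09°  ·
antipodal pairs: 1

count = 1; pairs: (1,3)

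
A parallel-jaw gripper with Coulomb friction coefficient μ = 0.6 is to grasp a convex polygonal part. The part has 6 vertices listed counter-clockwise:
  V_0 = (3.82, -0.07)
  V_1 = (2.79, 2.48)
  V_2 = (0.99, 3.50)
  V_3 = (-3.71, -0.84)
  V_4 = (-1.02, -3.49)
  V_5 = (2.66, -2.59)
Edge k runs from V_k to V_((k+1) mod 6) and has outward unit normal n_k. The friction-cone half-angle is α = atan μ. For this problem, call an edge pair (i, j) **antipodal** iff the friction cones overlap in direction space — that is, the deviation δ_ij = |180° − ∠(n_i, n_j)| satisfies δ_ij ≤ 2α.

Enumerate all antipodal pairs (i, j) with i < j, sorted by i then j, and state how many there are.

α = atan 0.6 = 30.96°;  2α = 61.93°
n_0 = (+0.9272, +0.3745)
n_1 = (+0.4930, +0.8700)
n_2 = (-0.6784, +0.7347)
n_3 = (-0.7018, -0.7124)
n_4 = (+0.2376, -0.9714)
n_5 = (+0.9084, -0.4181)
  (0,1): δ = 141.53°  ·
  (0,2): δ = 69.28°  ·
  (0,3): δ = 23.43°  ✓
  (0,4): δ = 81.75°  ·
  (0,5): δ = 133.29°  ·
  (1,2): δ = 107.74°  ·
  (1,3): δ = 15.03°  ✓
  (1,4): δ = 43.28°  ✓
  (1,5): δ = 94.82°  ·
  (2,3): δ = 87.29°  ·
  (2,4): δ = 28.98°  ✓
  (2,5): δ = 22.56°  ✓
  (3,4): δ = 121.69°  ·
  (3,5): δ = 70.15°  ·
  (4,5): δ = 128.46°  ·
antipodal pairs: 5

count = 5; pairs: (0,3), (1,3), (1,4), (2,4), (2,5)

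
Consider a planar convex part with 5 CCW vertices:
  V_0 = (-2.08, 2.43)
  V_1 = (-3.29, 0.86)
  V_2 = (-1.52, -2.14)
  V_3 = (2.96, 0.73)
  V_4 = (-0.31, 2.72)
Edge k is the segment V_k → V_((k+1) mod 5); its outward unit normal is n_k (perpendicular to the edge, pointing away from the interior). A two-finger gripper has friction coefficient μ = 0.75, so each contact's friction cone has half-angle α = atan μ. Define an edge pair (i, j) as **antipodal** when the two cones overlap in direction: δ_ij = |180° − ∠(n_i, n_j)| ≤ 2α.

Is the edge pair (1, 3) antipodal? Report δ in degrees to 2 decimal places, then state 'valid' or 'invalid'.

α = atan 0.75 = 36.87°;  2α = 73.74°
edge 1: e_1 = (+1.77, -3.00);  n_1 = (-0.8613, -0.5081)
edge 3: e_3 = (-3.27, +1.99);  n_3 = (+0.5199, +0.8542)
∠(n_1, n_3) = 151.86°
δ = |180° − 151.86°| = 28.14°
28.14° ≤ 2α = 73.74°  →  valid

δ = 28.14°, valid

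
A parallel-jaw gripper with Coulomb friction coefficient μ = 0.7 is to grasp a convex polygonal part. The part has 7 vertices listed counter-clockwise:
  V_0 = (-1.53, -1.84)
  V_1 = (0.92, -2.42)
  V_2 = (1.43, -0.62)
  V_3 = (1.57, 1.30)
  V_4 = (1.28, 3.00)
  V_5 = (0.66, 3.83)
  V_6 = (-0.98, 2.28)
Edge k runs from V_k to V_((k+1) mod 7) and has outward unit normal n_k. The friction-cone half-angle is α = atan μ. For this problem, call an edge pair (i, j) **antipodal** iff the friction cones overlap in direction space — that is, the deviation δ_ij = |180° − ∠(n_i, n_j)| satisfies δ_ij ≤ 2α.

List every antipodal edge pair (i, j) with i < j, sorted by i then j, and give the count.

count = 10; pairs: (0,3), (0,4), (0,5), (1,5), (1,6), (2,5), (2,6), (3,5), (3,6), (4,6)

α = atan 0.7 = 34.99°;  2α = 69.98°
n_0 = (-0.2304, -0.9731)
n_1 = (+0.9621, -0.2726)
n_2 = (+0.9974, -0.0727)
n_3 = (+0.9858, +0.1682)
n_4 = (+0.8012, +0.5985)
n_5 = (-0.6869, +0.7268)
n_6 = (-0.9912, +0.1323)
  (0,1): δ = 92.50°  ·
  (0,2): δ = 80.85°  ·
  (0,3): δ = 67.00°  ✓
  (0,4): δ = 39.92°  ✓
  (0,5): δ = 56.70°  ✓
  (0,6): δ = 95.71°  ·
  (1,2): δ = 168.35°  ·
  (1,3): δ = 154.50°  ·
  (1,4): δ = 127.42°  ·
  (1,5): δ = 30.80°  ✓
  (1,6): δ = 8.22°  ✓
  (2,3): δ = 166.15°  ·
  (2,4): δ = 139.07°  ·
  (2,5): δ = 42.45°  ✓
  (2,6): δ = 3.43°  ✓
  (3,4): δ = 152.92°  ·
  (3,5): δ = 56.30°  ✓
  (3,6): δ = 17.28°  ✓
  (4,5): δ = 83.38°  ·
  (4,6): δ = 44.36°  ✓
  (5,6): δ = 140.99°  ·
antipodal pairs: 10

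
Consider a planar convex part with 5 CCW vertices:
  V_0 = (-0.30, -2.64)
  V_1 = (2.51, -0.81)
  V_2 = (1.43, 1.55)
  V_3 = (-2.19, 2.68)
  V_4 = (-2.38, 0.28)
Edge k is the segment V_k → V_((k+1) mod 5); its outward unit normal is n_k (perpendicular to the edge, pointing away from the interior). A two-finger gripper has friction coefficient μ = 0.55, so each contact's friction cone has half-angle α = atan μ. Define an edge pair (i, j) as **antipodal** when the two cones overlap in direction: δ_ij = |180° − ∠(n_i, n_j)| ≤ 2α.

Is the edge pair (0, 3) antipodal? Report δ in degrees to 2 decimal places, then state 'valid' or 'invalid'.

δ = 52.40°, valid

α = atan 0.55 = 28.81°;  2α = 57.62°
edge 0: e_0 = (+2.81, +1.83);  n_0 = (+0.5457, -0.8380)
edge 3: e_3 = (-0.19, -2.40);  n_3 = (-0.9969, +0.0789)
∠(n_0, n_3) = 127.60°
δ = |180° − 127.60°| = 52.40°
52.40° ≤ 2α = 57.62°  →  valid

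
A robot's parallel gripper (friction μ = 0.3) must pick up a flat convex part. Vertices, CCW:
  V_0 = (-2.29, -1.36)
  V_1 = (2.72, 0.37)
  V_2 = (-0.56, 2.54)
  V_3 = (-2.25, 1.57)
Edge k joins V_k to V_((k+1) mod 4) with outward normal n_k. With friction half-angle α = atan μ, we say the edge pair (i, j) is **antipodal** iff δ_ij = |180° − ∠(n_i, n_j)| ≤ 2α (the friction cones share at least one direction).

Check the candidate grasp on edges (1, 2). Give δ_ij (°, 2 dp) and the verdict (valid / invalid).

δ = 116.66°, invalid

α = atan 0.3 = 16.70°;  2α = 33.40°
edge 1: e_1 = (-3.28, +2.17);  n_1 = (+0.5518, +0.8340)
edge 2: e_2 = (-1.69, -0.97);  n_2 = (-0.4978, +0.8673)
∠(n_1, n_2) = 63.34°
δ = |180° − 63.34°| = 116.66°
116.66° > 2α = 33.40°  →  invalid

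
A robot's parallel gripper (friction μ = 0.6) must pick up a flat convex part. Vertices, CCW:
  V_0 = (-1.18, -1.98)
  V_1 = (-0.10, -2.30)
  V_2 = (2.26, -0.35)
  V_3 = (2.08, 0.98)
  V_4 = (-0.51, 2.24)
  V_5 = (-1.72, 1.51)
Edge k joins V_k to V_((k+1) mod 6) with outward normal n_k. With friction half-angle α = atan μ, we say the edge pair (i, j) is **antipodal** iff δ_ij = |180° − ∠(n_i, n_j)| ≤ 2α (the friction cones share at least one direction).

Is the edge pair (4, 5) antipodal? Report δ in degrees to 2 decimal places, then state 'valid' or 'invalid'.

δ = 112.31°, invalid

α = atan 0.6 = 30.96°;  2α = 61.93°
edge 4: e_4 = (-1.21, -0.73);  n_4 = (-0.5166, +0.8562)
edge 5: e_5 = (+0.54, -3.49);  n_5 = (-0.9882, -0.1529)
∠(n_4, n_5) = 67.69°
δ = |180° − 67.69°| = 112.31°
112.31° > 2α = 61.93°  →  invalid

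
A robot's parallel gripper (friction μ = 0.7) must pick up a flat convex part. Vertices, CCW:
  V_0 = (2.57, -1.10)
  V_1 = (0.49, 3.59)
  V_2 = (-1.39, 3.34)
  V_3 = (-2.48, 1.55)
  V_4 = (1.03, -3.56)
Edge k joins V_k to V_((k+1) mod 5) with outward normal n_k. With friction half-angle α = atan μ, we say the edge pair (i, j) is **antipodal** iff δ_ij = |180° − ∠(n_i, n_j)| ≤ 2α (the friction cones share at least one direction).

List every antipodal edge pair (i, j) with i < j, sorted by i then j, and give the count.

α = atan 0.7 = 34.99°;  2α = 69.98°
n_0 = (+0.9141, +0.4054)
n_1 = (-0.1318, +0.9913)
n_2 = (-0.8541, +0.5201)
n_3 = (-0.8243, -0.5662)
n_4 = (+0.8476, -0.5306)
  (0,1): δ = 106.34°  ·
  (0,2): δ = 55.26°  ✓
  (0,3): δ = 10.57°  ✓
  (0,4): δ = 124.04°  ·
  (1,2): δ = 128.91°  ·
  (1,3): δ = 63.09°  ✓
  (1,4): δ = 50.38°  ✓
  (2,3): δ = 114.18°  ·
  (2,4): δ = 0.71°  ✓
  (3,4): δ = 66.53°  ✓
antipodal pairs: 6

count = 6; pairs: (0,2), (0,3), (1,3), (1,4), (2,4), (3,4)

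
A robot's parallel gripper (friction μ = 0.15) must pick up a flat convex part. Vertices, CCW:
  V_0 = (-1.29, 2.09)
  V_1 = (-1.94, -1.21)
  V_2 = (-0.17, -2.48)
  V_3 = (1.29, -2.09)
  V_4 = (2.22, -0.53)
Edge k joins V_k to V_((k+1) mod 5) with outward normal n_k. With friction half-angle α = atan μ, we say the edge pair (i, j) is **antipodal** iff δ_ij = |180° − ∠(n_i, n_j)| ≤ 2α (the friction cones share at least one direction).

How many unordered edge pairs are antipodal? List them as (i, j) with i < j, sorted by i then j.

α = atan 0.15 = 8.53°;  2α = 17.06°
n_0 = (-0.9811, +0.1933)
n_1 = (-0.5830, -0.8125)
n_2 = (+0.2581, -0.9661)
n_3 = (+0.8589, -0.5121)
n_4 = (+0.5982, +0.8014)
  (0,1): δ = 114.52°  ·
  (0,2): δ = 63.90°  ·
  (0,3): δ = 19.66°  ·
  (0,4): δ = 64.40°  ·
  (1,2): δ = 129.38°  ·
  (1,3): δ = 85.14°  ·
  (1,4): δ = 1.08°  ✓
  (2,3): δ = 135.76°  ·
  (2,4): δ = 51.69°  ·
  (3,4): δ = 95.94°  ·
antipodal pairs: 1

count = 1; pairs: (1,4)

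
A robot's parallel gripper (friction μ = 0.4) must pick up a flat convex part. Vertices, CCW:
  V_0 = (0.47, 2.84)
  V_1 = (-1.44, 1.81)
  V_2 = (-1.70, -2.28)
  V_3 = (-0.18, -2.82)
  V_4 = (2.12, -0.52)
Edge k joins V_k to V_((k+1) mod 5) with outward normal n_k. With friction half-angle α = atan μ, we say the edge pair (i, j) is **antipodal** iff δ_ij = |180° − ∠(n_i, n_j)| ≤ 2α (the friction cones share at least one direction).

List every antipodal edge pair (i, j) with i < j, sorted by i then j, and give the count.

α = atan 0.4 = 21.80°;  2α = 43.60°
n_0 = (-0.4746, +0.8802)
n_1 = (-0.9980, +0.0634)
n_2 = (-0.3348, -0.9423)
n_3 = (+0.7071, -0.7071)
n_4 = (+0.8976, +0.4408)
  (0,1): δ = 121.97°  ·
  (0,2): δ = 47.89°  ·
  (0,3): δ = 16.66°  ✓
  (0,4): δ = 87.82°  ·
  (1,2): δ = 105.92°  ·
  (1,3): δ = 41.36°  ✓
  (1,4): δ = 29.79°  ✓
  (2,3): δ = 115.44°  ·
  (2,4): δ = 44.29°  ·
  (3,4): δ = 108.85°  ·
antipodal pairs: 3

count = 3; pairs: (0,3), (1,3), (1,4)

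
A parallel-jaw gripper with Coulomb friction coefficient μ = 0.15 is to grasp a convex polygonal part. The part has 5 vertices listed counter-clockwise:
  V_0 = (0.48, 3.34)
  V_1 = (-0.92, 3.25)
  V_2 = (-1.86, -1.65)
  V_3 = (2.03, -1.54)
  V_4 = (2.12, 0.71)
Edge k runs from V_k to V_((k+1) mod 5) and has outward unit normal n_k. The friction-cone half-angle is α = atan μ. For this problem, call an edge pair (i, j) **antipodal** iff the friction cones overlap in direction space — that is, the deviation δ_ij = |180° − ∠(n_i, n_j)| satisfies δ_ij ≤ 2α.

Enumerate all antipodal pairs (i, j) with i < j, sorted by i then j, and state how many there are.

α = atan 0.15 = 8.53°;  2α = 17.06°
n_0 = (-0.0642, +0.9979)
n_1 = (-0.9821, +0.1884)
n_2 = (+0.0283, -0.9996)
n_3 = (+0.9992, -0.0400)
n_4 = (+0.8485, +0.5291)
  (0,1): δ = 104.54°  ·
  (0,2): δ = 2.06°  ✓
  (0,3): δ = 84.03°  ·
  (0,4): δ = 118.27°  ·
  (1,2): δ = 77.52°  ·
  (1,3): δ = 8.57°  ✓
  (1,4): δ = 42.81°  ·
  (2,3): δ = 93.91°  ·
  (2,4): δ = 59.67°  ·
  (3,4): δ = 145.76°  ·
antipodal pairs: 2

count = 2; pairs: (0,2), (1,3)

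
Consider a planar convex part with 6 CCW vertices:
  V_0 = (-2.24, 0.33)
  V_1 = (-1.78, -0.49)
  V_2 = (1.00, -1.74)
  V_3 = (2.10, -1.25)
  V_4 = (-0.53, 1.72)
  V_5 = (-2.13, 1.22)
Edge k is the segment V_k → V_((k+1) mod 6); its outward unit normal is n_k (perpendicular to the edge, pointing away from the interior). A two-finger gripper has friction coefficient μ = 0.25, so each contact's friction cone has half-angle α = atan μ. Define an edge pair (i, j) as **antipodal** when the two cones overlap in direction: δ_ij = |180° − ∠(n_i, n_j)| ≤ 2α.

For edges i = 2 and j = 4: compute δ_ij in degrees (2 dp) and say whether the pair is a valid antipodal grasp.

δ = 6.66°, valid

α = atan 0.25 = 14.04°;  2α = 28.07°
edge 2: e_2 = (+1.10, +0.49);  n_2 = (+0.4069, -0.9135)
edge 4: e_4 = (-1.60, -0.50);  n_4 = (-0.2983, +0.9545)
∠(n_2, n_4) = 173.34°
δ = |180° − 173.34°| = 6.66°
6.66° ≤ 2α = 28.07°  →  valid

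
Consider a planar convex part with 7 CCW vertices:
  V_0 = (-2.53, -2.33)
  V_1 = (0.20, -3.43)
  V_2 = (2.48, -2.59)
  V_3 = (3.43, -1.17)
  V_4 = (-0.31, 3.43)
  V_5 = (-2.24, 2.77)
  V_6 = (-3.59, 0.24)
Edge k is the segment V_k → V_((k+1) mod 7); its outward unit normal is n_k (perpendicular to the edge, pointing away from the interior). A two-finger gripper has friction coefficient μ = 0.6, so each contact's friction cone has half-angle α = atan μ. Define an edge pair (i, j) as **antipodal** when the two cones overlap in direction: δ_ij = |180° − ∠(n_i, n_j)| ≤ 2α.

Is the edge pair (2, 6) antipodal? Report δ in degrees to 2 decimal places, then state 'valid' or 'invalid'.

δ = 56.20°, valid

α = atan 0.6 = 30.96°;  2α = 61.93°
edge 2: e_2 = (+0.95, +1.42);  n_2 = (+0.8311, -0.5561)
edge 6: e_6 = (+1.06, -2.57);  n_6 = (-0.9245, -0.3813)
∠(n_2, n_6) = 123.80°
δ = |180° − 123.80°| = 56.20°
56.20° ≤ 2α = 61.93°  →  valid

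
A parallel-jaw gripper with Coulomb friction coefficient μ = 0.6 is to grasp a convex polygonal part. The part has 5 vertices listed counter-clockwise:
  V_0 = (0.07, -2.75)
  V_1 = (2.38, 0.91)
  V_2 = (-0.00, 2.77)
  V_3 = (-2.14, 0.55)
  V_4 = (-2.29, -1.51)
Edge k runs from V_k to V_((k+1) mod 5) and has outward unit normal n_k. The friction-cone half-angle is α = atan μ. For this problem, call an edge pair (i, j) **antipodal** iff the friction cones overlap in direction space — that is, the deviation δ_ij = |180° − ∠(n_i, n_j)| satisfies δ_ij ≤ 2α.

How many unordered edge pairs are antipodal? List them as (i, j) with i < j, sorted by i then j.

α = atan 0.6 = 30.96°;  2α = 61.93°
n_0 = (+0.8457, -0.5337)
n_1 = (+0.6158, +0.7879)
n_2 = (-0.7200, +0.6940)
n_3 = (-0.9974, +0.0726)
n_4 = (-0.4651, -0.8852)
  (0,1): δ = 95.75°  ·
  (0,2): δ = 11.69°  ✓
  (0,3): δ = 28.09°  ✓
  (0,4): δ = 94.54°  ·
  (1,2): δ = 95.94°  ·
  (1,3): δ = 56.16°  ✓
  (1,4): δ = 10.29°  ✓
  (2,3): δ = 140.22°  ·
  (2,4): δ = 73.77°  ·
  (3,4): δ = 113.55°  ·
antipodal pairs: 4

count = 4; pairs: (0,2), (0,3), (1,3), (1,4)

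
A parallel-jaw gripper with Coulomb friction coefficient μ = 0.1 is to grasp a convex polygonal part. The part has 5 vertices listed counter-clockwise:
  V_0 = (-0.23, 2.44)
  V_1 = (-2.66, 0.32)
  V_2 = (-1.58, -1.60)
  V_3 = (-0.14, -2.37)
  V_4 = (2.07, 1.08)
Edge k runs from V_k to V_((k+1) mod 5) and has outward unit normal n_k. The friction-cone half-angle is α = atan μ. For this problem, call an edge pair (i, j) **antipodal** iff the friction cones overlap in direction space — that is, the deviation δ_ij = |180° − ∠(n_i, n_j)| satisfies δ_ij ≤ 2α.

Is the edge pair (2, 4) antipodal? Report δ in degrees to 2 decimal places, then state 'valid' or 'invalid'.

α = atan 0.1 = 5.71°;  2α = 11.42°
edge 2: e_2 = (+1.44, -0.77);  n_2 = (-0.4715, -0.8818)
edge 4: e_4 = (-2.30, +1.36);  n_4 = (+0.5090, +0.8608)
∠(n_2, n_4) = 177.54°
δ = |180° − 177.54°| = 2.46°
2.46° ≤ 2α = 11.42°  →  valid

δ = 2.46°, valid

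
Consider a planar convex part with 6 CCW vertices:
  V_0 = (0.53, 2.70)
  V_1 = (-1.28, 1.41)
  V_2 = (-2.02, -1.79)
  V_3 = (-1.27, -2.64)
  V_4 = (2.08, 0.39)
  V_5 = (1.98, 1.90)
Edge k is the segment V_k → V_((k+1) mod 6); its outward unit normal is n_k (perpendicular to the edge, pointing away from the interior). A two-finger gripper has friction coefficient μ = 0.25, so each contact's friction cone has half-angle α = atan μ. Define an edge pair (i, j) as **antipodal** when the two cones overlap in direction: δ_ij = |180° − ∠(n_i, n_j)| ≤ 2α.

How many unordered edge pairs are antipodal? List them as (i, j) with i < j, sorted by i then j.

α = atan 0.25 = 14.04°;  2α = 28.07°
n_0 = (-0.5804, +0.8143)
n_1 = (-0.9743, +0.2253)
n_2 = (-0.7498, -0.6616)
n_3 = (+0.6708, -0.7416)
n_4 = (+0.9978, +0.0661)
n_5 = (+0.4831, +0.8756)
  (0,1): δ = 138.50°  ·
  (0,2): δ = 84.05°  ·
  (0,3): δ = 6.65°  ✓
  (0,4): δ = 58.31°  ·
  (0,5): δ = 115.64°  ·
  (1,2): δ = 125.56°  ·
  (1,3): δ = 34.85°  ·
  (1,4): δ = 16.81°  ✓
  (1,5): δ = 74.13°  ·
  (2,3): δ = 89.30°  ·
  (2,4): δ = 37.63°  ·
  (2,5): δ = 19.69°  ✓
  (3,4): δ = 128.34°  ·
  (3,5): δ = 71.02°  ·
  (4,5): δ = 122.68°  ·
antipodal pairs: 3

count = 3; pairs: (0,3), (1,4), (2,5)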